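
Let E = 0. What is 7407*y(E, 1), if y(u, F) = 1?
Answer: 7407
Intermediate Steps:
7407*y(E, 1) = 7407*1 = 7407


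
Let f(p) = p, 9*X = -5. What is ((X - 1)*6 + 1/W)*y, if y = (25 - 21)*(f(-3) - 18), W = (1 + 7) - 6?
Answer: 742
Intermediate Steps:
X = -5/9 (X = (⅑)*(-5) = -5/9 ≈ -0.55556)
W = 2 (W = 8 - 6 = 2)
y = -84 (y = (25 - 21)*(-3 - 18) = 4*(-21) = -84)
((X - 1)*6 + 1/W)*y = ((-5/9 - 1)*6 + 1/2)*(-84) = (-14/9*6 + ½)*(-84) = (-28/3 + ½)*(-84) = -53/6*(-84) = 742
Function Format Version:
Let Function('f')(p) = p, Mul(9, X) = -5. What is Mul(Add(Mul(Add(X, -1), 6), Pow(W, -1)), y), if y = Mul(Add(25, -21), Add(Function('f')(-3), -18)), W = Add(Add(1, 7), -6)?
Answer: 742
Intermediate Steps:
X = Rational(-5, 9) (X = Mul(Rational(1, 9), -5) = Rational(-5, 9) ≈ -0.55556)
W = 2 (W = Add(8, -6) = 2)
y = -84 (y = Mul(Add(25, -21), Add(-3, -18)) = Mul(4, -21) = -84)
Mul(Add(Mul(Add(X, -1), 6), Pow(W, -1)), y) = Mul(Add(Mul(Add(Rational(-5, 9), -1), 6), Pow(2, -1)), -84) = Mul(Add(Mul(Rational(-14, 9), 6), Rational(1, 2)), -84) = Mul(Add(Rational(-28, 3), Rational(1, 2)), -84) = Mul(Rational(-53, 6), -84) = 742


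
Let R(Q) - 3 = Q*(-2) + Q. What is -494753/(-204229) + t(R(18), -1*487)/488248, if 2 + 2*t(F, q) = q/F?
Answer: 7246958214973/2991432023760 ≈ 2.4226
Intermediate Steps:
R(Q) = 3 - Q (R(Q) = 3 + (Q*(-2) + Q) = 3 + (-2*Q + Q) = 3 - Q)
t(F, q) = -1 + q/(2*F) (t(F, q) = -1 + (q/F)/2 = -1 + q/(2*F))
-494753/(-204229) + t(R(18), -1*487)/488248 = -494753/(-204229) + (((-1*487)/2 - (3 - 1*18))/(3 - 1*18))/488248 = -494753*(-1/204229) + (((½)*(-487) - (3 - 18))/(3 - 18))*(1/488248) = 494753/204229 + ((-487/2 - 1*(-15))/(-15))*(1/488248) = 494753/204229 - (-487/2 + 15)/15*(1/488248) = 494753/204229 - 1/15*(-457/2)*(1/488248) = 494753/204229 + (457/30)*(1/488248) = 494753/204229 + 457/14647440 = 7246958214973/2991432023760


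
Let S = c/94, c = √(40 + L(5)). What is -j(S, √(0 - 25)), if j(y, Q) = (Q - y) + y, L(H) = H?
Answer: -5*I ≈ -5.0*I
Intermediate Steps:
c = 3*√5 (c = √(40 + 5) = √45 = 3*√5 ≈ 6.7082)
S = 3*√5/94 (S = (3*√5)/94 = (3*√5)*(1/94) = 3*√5/94 ≈ 0.071364)
j(y, Q) = Q
-j(S, √(0 - 25)) = -√(0 - 25) = -√(-25) = -5*I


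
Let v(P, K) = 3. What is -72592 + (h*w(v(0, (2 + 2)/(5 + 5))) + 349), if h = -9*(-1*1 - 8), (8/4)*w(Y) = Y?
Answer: -144243/2 ≈ -72122.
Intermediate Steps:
w(Y) = Y/2
h = 81 (h = -9*(-1 - 8) = -9*(-9) = 81)
-72592 + (h*w(v(0, (2 + 2)/(5 + 5))) + 349) = -72592 + (81*((1/2)*3) + 349) = -72592 + (81*(3/2) + 349) = -72592 + (243/2 + 349) = -72592 + 941/2 = -144243/2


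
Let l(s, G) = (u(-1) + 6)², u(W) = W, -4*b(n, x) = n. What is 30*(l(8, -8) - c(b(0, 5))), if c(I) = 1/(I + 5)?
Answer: 744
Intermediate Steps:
b(n, x) = -n/4
c(I) = 1/(5 + I)
l(s, G) = 25 (l(s, G) = (-1 + 6)² = 5² = 25)
30*(l(8, -8) - c(b(0, 5))) = 30*(25 - 1/(5 - ¼*0)) = 30*(25 - 1/(5 + 0)) = 30*(25 - 1/5) = 30*(25 - 1*⅕) = 30*(25 - ⅕) = 30*(124/5) = 744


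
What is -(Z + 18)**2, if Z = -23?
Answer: -25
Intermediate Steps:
-(Z + 18)**2 = -(-23 + 18)**2 = -1*(-5)**2 = -1*25 = -25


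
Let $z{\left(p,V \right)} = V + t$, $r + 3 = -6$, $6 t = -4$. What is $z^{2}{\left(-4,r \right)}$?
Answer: $\frac{841}{9} \approx 93.444$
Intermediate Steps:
$t = - \frac{2}{3}$ ($t = \frac{1}{6} \left(-4\right) = - \frac{2}{3} \approx -0.66667$)
$r = -9$ ($r = -3 - 6 = -9$)
$z{\left(p,V \right)} = - \frac{2}{3} + V$ ($z{\left(p,V \right)} = V - \frac{2}{3} = - \frac{2}{3} + V$)
$z^{2}{\left(-4,r \right)} = \left(- \frac{2}{3} - 9\right)^{2} = \left(- \frac{29}{3}\right)^{2} = \frac{841}{9}$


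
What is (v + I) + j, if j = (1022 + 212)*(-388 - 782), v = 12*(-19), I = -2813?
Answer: -1446821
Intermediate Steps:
v = -228
j = -1443780 (j = 1234*(-1170) = -1443780)
(v + I) + j = (-228 - 2813) - 1443780 = -3041 - 1443780 = -1446821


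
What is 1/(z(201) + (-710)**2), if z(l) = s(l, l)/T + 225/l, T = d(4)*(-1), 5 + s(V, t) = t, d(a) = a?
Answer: 67/33771492 ≈ 1.9839e-6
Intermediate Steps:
s(V, t) = -5 + t
T = -4 (T = 4*(-1) = -4)
z(l) = 5/4 + 225/l - l/4 (z(l) = (-5 + l)/(-4) + 225/l = (-5 + l)*(-1/4) + 225/l = (5/4 - l/4) + 225/l = 5/4 + 225/l - l/4)
1/(z(201) + (-710)**2) = 1/((1/4)*(900 + 201*(5 - 1*201))/201 + (-710)**2) = 1/((1/4)*(1/201)*(900 + 201*(5 - 201)) + 504100) = 1/((1/4)*(1/201)*(900 + 201*(-196)) + 504100) = 1/((1/4)*(1/201)*(900 - 39396) + 504100) = 1/((1/4)*(1/201)*(-38496) + 504100) = 1/(-3208/67 + 504100) = 1/(33771492/67) = 67/33771492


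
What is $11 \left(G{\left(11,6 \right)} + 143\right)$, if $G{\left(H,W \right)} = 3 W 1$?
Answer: $1771$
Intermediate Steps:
$G{\left(H,W \right)} = 3 W$
$11 \left(G{\left(11,6 \right)} + 143\right) = 11 \left(3 \cdot 6 + 143\right) = 11 \left(18 + 143\right) = 11 \cdot 161 = 1771$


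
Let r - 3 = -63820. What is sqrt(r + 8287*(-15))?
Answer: I*sqrt(188122) ≈ 433.73*I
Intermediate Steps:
r = -63817 (r = 3 - 63820 = -63817)
sqrt(r + 8287*(-15)) = sqrt(-63817 + 8287*(-15)) = sqrt(-63817 - 124305) = sqrt(-188122) = I*sqrt(188122)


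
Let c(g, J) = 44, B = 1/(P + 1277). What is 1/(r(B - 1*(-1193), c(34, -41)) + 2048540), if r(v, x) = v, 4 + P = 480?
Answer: 1753/3593181950 ≈ 4.8787e-7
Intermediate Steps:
P = 476 (P = -4 + 480 = 476)
B = 1/1753 (B = 1/(476 + 1277) = 1/1753 ≈ 0.00057045)
1/(r(B - 1*(-1193), c(34, -41)) + 2048540) = 1/((1/1753 - 1*(-1193)) + 2048540) = 1/((1/1753 + 1193) + 2048540) = 1/(2091330/1753 + 2048540) = 1/(3593181950/1753) = 1753/3593181950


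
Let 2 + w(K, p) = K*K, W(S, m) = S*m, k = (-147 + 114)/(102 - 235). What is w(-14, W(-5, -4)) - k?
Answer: 25769/133 ≈ 193.75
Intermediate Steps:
k = 33/133 (k = -33/(-133) = -33*(-1/133) = 33/133 ≈ 0.24812)
w(K, p) = -2 + K**2 (w(K, p) = -2 + K*K = -2 + K**2)
w(-14, W(-5, -4)) - k = (-2 + (-14)**2) - 1*33/133 = (-2 + 196) - 33/133 = 194 - 33/133 = 25769/133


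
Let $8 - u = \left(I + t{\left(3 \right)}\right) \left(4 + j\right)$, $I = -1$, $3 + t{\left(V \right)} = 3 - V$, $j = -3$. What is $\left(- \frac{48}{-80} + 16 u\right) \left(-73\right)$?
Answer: $- \frac{70299}{5} \approx -14060.0$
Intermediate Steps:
$t{\left(V \right)} = - V$ ($t{\left(V \right)} = -3 - \left(-3 + V\right) = - V$)
$u = 12$ ($u = 8 - \left(-1 - 3\right) \left(4 - 3\right) = 8 - \left(-1 - 3\right) 1 = 8 - \left(-4\right) 1 = 8 - -4 = 8 + 4 = 12$)
$\left(- \frac{48}{-80} + 16 u\right) \left(-73\right) = \left(- \frac{48}{-80} + 16 \cdot 12\right) \left(-73\right) = \left(\left(-48\right) \left(- \frac{1}{80}\right) + 192\right) \left(-73\right) = \left(\frac{3}{5} + 192\right) \left(-73\right) = \frac{963}{5} \left(-73\right) = - \frac{70299}{5}$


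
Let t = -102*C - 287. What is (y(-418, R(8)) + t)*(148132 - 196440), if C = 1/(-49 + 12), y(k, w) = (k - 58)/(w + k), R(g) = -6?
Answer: 26820577446/1961 ≈ 1.3677e+7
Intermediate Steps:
y(k, w) = (-58 + k)/(k + w)
C = -1/37 (C = 1/(-37) = -1/37 ≈ -0.027027)
t = -10517/37 (t = -102*(-1/37) - 287 = 102/37 - 287 = -10517/37 ≈ -284.24)
(y(-418, R(8)) + t)*(148132 - 196440) = ((-58 - 418)/(-418 - 6) - 10517/37)*(148132 - 196440) = (-476/(-424) - 10517/37)*(-48308) = (-1/424*(-476) - 10517/37)*(-48308) = (119/106 - 10517/37)*(-48308) = -1110399/3922*(-48308) = 26820577446/1961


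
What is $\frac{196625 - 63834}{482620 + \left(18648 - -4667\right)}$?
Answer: $\frac{132791}{505935} \approx 0.26247$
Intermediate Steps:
$\frac{196625 - 63834}{482620 + \left(18648 - -4667\right)} = \frac{132791}{482620 + \left(18648 + 4667\right)} = \frac{132791}{482620 + 23315} = \frac{132791}{505935}$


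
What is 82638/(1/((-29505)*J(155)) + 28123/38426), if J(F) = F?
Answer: 14522195982665700/128614174399 ≈ 1.1291e+5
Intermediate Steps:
82638/(1/((-29505)*J(155)) + 28123/38426) = 82638/(1/(-29505*155) + 28123/38426) = 82638/(-1/29505*1/155 + 28123*(1/38426)) = 82638/(-1/4573275 + 28123/38426) = 82638/(128614174399/175732665150) = 82638*(175732665150/128614174399) = 14522195982665700/128614174399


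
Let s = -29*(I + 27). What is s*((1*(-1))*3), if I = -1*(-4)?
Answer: 2697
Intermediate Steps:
I = 4
s = -899 (s = -29*(4 + 27) = -29*31 = -899)
s*((1*(-1))*3) = -899*1*(-1)*3 = -(-899)*3 = -899*(-3) = 2697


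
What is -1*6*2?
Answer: -12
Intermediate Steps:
-1*6*2 = -6*2 = -12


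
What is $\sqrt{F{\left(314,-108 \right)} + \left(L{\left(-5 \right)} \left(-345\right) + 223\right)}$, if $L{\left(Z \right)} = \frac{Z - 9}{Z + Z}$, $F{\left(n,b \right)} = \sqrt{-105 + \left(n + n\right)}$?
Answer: $\sqrt{-260 + \sqrt{523}} \approx 15.399 i$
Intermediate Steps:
$F{\left(n,b \right)} = \sqrt{-105 + 2 n}$
$L{\left(Z \right)} = \frac{-9 + Z}{2 Z}$
$\sqrt{F{\left(314,-108 \right)} + \left(L{\left(-5 \right)} \left(-345\right) + 223\right)} = \sqrt{\sqrt{-105 + 2 \cdot 314} + \left(\frac{-9 - 5}{2 \left(-5\right)} \left(-345\right) + 223\right)} = \sqrt{\sqrt{-105 + 628} + \left(\frac{1}{2} \left(- \frac{1}{5}\right) \left(-14\right) \left(-345\right) + 223\right)} = \sqrt{\sqrt{523} + \left(\frac{7}{5} \left(-345\right) + 223\right)} = \sqrt{\sqrt{523} + \left(-483 + 223\right)} = \sqrt{\sqrt{523} - 260} = \sqrt{-260 + \sqrt{523}}$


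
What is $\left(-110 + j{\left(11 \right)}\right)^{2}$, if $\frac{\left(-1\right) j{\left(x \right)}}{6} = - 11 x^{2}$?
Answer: $62031376$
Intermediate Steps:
$j{\left(x \right)} = 66 x^{2}$ ($j{\left(x \right)} = - 6 \left(- 11 x^{2}\right) = 66 x^{2}$)
$\left(-110 + j{\left(11 \right)}\right)^{2} = \left(-110 + 66 \cdot 11^{2}\right)^{2} = \left(-110 + 66 \cdot 121\right)^{2} = \left(-110 + 7986\right)^{2} = 7876^{2} = 62031376$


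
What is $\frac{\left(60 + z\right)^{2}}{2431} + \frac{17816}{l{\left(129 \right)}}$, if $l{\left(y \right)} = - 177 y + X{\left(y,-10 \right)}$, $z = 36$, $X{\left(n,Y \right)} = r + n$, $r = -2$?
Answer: $\frac{82973900}{27599143} \approx 3.0064$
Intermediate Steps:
$X{\left(n,Y \right)} = -2 + n$
$l{\left(y \right)} = -2 - 176 y$ ($l{\left(y \right)} = - 177 y + \left(-2 + y\right) = -2 - 176 y$)
$\frac{\left(60 + z\right)^{2}}{2431} + \frac{17816}{l{\left(129 \right)}} = \frac{\left(60 + 36\right)^{2}}{2431} + \frac{17816}{-2 - 22704} = 96^{2} \cdot \frac{1}{2431} + \frac{17816}{-2 - 22704} = 9216 \cdot \frac{1}{2431} + \frac{17816}{-22706} = \frac{9216}{2431} + 17816 \left(- \frac{1}{22706}\right) = \frac{9216}{2431} - \frac{8908}{11353} = \frac{82973900}{27599143}$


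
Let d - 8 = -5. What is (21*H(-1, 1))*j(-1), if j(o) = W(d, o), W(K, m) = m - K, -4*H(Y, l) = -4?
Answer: -84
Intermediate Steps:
d = 3 (d = 8 - 5 = 3)
H(Y, l) = 1 (H(Y, l) = -¼*(-4) = 1)
j(o) = -3 + o (j(o) = o - 1*3 = o - 3 = -3 + o)
(21*H(-1, 1))*j(-1) = (21*1)*(-3 - 1) = 21*(-4) = -84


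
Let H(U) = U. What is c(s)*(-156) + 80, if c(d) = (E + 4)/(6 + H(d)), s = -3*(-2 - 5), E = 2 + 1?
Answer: 356/9 ≈ 39.556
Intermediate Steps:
E = 3
s = 21 (s = -3*(-7) = 21)
c(d) = 7/(6 + d) (c(d) = (3 + 4)/(6 + d) = 7/(6 + d))
c(s)*(-156) + 80 = (7/(6 + 21))*(-156) + 80 = (7/27)*(-156) + 80 = -364/9 + 80 = 356/9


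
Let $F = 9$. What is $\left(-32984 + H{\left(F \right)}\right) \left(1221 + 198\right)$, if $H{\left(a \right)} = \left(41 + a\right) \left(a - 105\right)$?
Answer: $-53615496$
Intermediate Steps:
$H{\left(a \right)} = \left(-105 + a\right) \left(41 + a\right)$ ($H{\left(a \right)} = \left(41 + a\right) \left(-105 + a\right) = \left(-105 + a\right) \left(41 + a\right)$)
$\left(-32984 + H{\left(F \right)}\right) \left(1221 + 198\right) = \left(-32984 - \left(4881 - 81\right)\right) \left(1221 + 198\right) = \left(-32984 - 4800\right) 1419 = \left(-37784\right) 1419 = -53615496$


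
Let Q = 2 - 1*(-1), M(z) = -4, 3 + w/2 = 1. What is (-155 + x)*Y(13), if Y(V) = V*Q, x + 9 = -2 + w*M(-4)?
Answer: -5850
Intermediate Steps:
w = -4 (w = -6 + 2*1 = -6 + 2 = -4)
Q = 3 (Q = 2 + 1 = 3)
x = 5 (x = -9 + (-2 - 4*(-4)) = -9 + (-2 + 16) = -9 + 14 = 5)
Y(V) = 3*V (Y(V) = V*3 = 3*V)
(-155 + x)*Y(13) = (-155 + 5)*(3*13) = -150*39 = -5850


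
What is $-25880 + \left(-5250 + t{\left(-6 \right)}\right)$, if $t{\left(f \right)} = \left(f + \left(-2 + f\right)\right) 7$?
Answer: $-31228$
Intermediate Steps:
$t{\left(f \right)} = -14 + 14 f$ ($t{\left(f \right)} = \left(-2 + 2 f\right) 7 = -14 + 14 f$)
$-25880 + \left(-5250 + t{\left(-6 \right)}\right) = -25880 + \left(-5250 + \left(-14 + 14 \left(-6\right)\right)\right) = -25880 - 5348 = -31228$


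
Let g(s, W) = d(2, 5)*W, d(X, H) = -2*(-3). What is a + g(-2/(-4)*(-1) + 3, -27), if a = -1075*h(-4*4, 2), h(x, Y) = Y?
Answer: -2312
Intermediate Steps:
d(X, H) = 6
g(s, W) = 6*W
a = -2150 (a = -1075*2 = -2150)
a + g(-2/(-4)*(-1) + 3, -27) = -2150 + 6*(-27) = -2150 - 162 = -2312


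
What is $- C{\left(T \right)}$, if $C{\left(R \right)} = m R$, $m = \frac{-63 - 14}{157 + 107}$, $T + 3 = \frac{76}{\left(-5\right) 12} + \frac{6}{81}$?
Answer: $- \frac{1981}{1620} \approx -1.2228$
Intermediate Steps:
$T = - \frac{566}{135}$ ($T = -3 + \left(\frac{76}{\left(-5\right) 12} + \frac{6}{81}\right) = -3 + \left(\frac{76}{-60} + 6 \cdot \frac{1}{81}\right) = -3 + \left(76 \left(- \frac{1}{60}\right) + \frac{2}{27}\right) = -3 + \left(- \frac{19}{15} + \frac{2}{27}\right) = -3 - \frac{161}{135} = - \frac{566}{135} \approx -4.1926$)
$m = - \frac{7}{24}$ ($m = - \frac{77}{264} = \left(-77\right) \frac{1}{264} = - \frac{7}{24} \approx -0.29167$)
$C{\left(R \right)} = - \frac{7 R}{24}$
$- C{\left(T \right)} = - \frac{\left(-7\right) \left(-566\right)}{24 \cdot 135} = \left(-1\right) \frac{1981}{1620} = - \frac{1981}{1620}$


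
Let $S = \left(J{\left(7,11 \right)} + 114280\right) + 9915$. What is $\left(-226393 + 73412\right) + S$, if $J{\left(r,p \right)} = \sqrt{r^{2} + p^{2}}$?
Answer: $-28786 + \sqrt{170} \approx -28773.0$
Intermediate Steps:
$J{\left(r,p \right)} = \sqrt{p^{2} + r^{2}}$
$S = 124195 + \sqrt{170}$ ($S = \left(\sqrt{11^{2} + 7^{2}} + 114280\right) + 9915 = \left(\sqrt{121 + 49} + 114280\right) + 9915 = \left(\sqrt{170} + 114280\right) + 9915 = \left(114280 + \sqrt{170}\right) + 9915 = 124195 + \sqrt{170} \approx 1.2421 \cdot 10^{5}$)
$\left(-226393 + 73412\right) + S = \left(-226393 + 73412\right) + \left(124195 + \sqrt{170}\right) = -152981 + \left(124195 + \sqrt{170}\right) = -28786 + \sqrt{170}$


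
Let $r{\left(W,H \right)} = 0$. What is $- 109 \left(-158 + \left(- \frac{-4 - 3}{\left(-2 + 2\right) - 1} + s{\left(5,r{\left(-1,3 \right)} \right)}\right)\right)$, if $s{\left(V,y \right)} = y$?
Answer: $17985$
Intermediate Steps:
$- 109 \left(-158 + \left(- \frac{-4 - 3}{\left(-2 + 2\right) - 1} + s{\left(5,r{\left(-1,3 \right)} \right)}\right)\right) = - 109 \left(-158 + \left(- \frac{-4 - 3}{\left(-2 + 2\right) - 1} + 0\right)\right) = - 109 \left(-158 + \left(- \frac{-7}{0 - 1} + 0\right)\right) = - 109 \left(-158 + \left(- \frac{-7}{-1} + 0\right)\right) = - 109 \left(-158 + \left(- \left(-7\right) \left(-1\right) + 0\right)\right) = - 109 \left(-158 + \left(\left(-1\right) 7 + 0\right)\right) = - 109 \left(-158 + \left(-7 + 0\right)\right) = - 109 \left(-158 - 7\right) = \left(-109\right) \left(-165\right) = 17985$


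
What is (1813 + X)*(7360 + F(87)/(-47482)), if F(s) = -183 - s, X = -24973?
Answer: -4046837008200/23741 ≈ -1.7046e+8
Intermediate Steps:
(1813 + X)*(7360 + F(87)/(-47482)) = (1813 - 24973)*(7360 + (-183 - 1*87)/(-47482)) = -23160*(7360 + (-183 - 87)*(-1/47482)) = -23160*(7360 - 270*(-1/47482)) = -23160*(7360 + 135/23741) = -23160*174733895/23741 = -4046837008200/23741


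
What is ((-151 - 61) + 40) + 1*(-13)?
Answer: -185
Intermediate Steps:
((-151 - 61) + 40) + 1*(-13) = (-212 + 40) - 13 = -172 - 13 = -185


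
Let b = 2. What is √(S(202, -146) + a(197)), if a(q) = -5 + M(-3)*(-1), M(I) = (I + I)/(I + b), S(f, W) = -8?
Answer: I*√19 ≈ 4.3589*I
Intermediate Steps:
M(I) = 2*I/(2 + I) (M(I) = (I + I)/(I + 2) = (2*I)/(2 + I) = 2*I/(2 + I))
a(q) = -11 (a(q) = -5 + (2*(-3)/(2 - 3))*(-1) = -5 + (2*(-3)/(-1))*(-1) = -5 + (2*(-3)*(-1))*(-1) = -5 + 6*(-1) = -5 - 6 = -11)
√(S(202, -146) + a(197)) = √(-8 - 11) = √(-19) = I*√19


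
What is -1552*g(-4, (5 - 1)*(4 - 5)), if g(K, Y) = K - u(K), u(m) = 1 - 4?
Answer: 1552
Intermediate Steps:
u(m) = -3
g(K, Y) = 3 + K (g(K, Y) = K - 1*(-3) = K + 3 = 3 + K)
-1552*g(-4, (5 - 1)*(4 - 5)) = -1552*(3 - 4) = -1552*(-1) = 1552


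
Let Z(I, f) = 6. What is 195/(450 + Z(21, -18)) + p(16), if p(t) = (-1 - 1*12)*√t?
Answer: -7839/152 ≈ -51.572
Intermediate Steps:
p(t) = -13*√t (p(t) = (-1 - 12)*√t = -13*√t)
195/(450 + Z(21, -18)) + p(16) = 195/(450 + 6) - 13*√16 = 195/456 - 13*4 = 195*(1/456) - 52 = 65/152 - 52 = -7839/152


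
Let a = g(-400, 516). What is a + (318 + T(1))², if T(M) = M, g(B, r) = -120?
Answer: 101641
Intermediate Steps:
a = -120
a + (318 + T(1))² = -120 + (318 + 1)² = -120 + 319² = -120 + 101761 = 101641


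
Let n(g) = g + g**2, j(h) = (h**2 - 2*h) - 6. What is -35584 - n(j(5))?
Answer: -35674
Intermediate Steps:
j(h) = -6 + h**2 - 2*h
-35584 - n(j(5)) = -35584 - (-6 + 5**2 - 2*5)*(1 + (-6 + 5**2 - 2*5)) = -35584 - (-6 + 25 - 10)*(1 + (-6 + 25 - 10)) = -35584 - 9*(1 + 9) = -35584 - 9*10 = -35584 - 1*90 = -35584 - 90 = -35674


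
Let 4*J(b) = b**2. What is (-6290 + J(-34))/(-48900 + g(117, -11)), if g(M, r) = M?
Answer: 6001/48783 ≈ 0.12301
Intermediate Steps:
J(b) = b**2/4
(-6290 + J(-34))/(-48900 + g(117, -11)) = (-6290 + (1/4)*(-34)**2)/(-48900 + 117) = (-6290 + (1/4)*1156)/(-48783) = (-6290 + 289)*(-1/48783) = -6001*(-1/48783) = 6001/48783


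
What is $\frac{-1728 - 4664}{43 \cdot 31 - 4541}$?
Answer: $\frac{799}{401} \approx 1.9925$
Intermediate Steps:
$\frac{-1728 - 4664}{43 \cdot 31 - 4541} = - \frac{6392}{1333 - 4541} = - \frac{6392}{-3208} = \left(-6392\right) \left(- \frac{1}{3208}\right) = \frac{799}{401}$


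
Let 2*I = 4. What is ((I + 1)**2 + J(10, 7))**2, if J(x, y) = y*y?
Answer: 3364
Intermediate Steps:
I = 2 (I = (1/2)*4 = 2)
J(x, y) = y**2
((I + 1)**2 + J(10, 7))**2 = ((2 + 1)**2 + 7**2)**2 = (3**2 + 49)**2 = (9 + 49)**2 = 58**2 = 3364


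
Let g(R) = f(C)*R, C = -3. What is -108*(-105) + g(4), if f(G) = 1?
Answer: 11344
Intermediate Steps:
g(R) = R (g(R) = 1*R = R)
-108*(-105) + g(4) = -108*(-105) + 4 = 11340 + 4 = 11344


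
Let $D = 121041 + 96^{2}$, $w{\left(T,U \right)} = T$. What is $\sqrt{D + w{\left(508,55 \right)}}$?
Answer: $\sqrt{130765} \approx 361.61$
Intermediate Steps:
$D = 130257$ ($D = 121041 + 9216 = 130257$)
$\sqrt{D + w{\left(508,55 \right)}} = \sqrt{130257 + 508} = \sqrt{130765}$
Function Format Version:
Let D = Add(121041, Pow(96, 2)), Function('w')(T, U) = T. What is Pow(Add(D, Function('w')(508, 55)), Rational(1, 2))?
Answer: Pow(130765, Rational(1, 2)) ≈ 361.61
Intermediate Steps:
D = 130257 (D = Add(121041, 9216) = 130257)
Pow(Add(D, Function('w')(508, 55)), Rational(1, 2)) = Pow(Add(130257, 508), Rational(1, 2)) = Pow(130765, Rational(1, 2))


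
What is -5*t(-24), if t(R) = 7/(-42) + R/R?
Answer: -25/6 ≈ -4.1667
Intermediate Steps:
t(R) = ⅚ (t(R) = 7*(-1/42) + 1 = -⅙ + 1 = ⅚)
-5*t(-24) = -5*⅚ = -25/6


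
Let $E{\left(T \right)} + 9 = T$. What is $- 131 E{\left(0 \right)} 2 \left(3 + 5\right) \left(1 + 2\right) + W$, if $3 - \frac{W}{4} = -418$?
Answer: $58276$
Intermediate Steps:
$W = 1684$ ($W = 12 - -1672 = 12 + 1672 = 1684$)
$E{\left(T \right)} = -9 + T$
$- 131 E{\left(0 \right)} 2 \left(3 + 5\right) \left(1 + 2\right) + W = - 131 \left(-9 + 0\right) 2 \left(3 + 5\right) \left(1 + 2\right) + 1684 = - 131 \left(-9\right) 2 \cdot 8 \cdot 3 + 1684 = - 131 \left(\left(-18\right) 24\right) + 1684 = \left(-131\right) \left(-432\right) + 1684 = 56592 + 1684 = 58276$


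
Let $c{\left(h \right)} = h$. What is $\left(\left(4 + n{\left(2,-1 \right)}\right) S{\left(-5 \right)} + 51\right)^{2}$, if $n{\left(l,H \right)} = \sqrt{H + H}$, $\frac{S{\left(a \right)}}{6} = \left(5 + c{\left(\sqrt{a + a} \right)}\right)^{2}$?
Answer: $9 \left(17 + 2 \left(5 + i \sqrt{10}\right)^{2} \left(4 + i \sqrt{2}\right)\right)^{2} \approx -7.6504 \cdot 10^{5} + 2.5288 \cdot 10^{5} i$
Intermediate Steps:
$S{\left(a \right)} = 6 \left(5 + \sqrt{2} \sqrt{a}\right)^{2}$ ($S{\left(a \right)} = 6 \left(5 + \sqrt{a + a}\right)^{2} = 6 \left(5 + \sqrt{2 a}\right)^{2} = 6 \left(5 + \sqrt{2} \sqrt{a}\right)^{2}$)
$n{\left(l,H \right)} = \sqrt{2} \sqrt{H}$ ($n{\left(l,H \right)} = \sqrt{2 H} = \sqrt{2} \sqrt{H}$)
$\left(\left(4 + n{\left(2,-1 \right)}\right) S{\left(-5 \right)} + 51\right)^{2} = \left(\left(4 + \sqrt{2} \sqrt{-1}\right) 6 \left(5 + \sqrt{2} \sqrt{-5}\right)^{2} + 51\right)^{2} = \left(\left(4 + \sqrt{2} i\right) 6 \left(5 + \sqrt{2} i \sqrt{5}\right)^{2} + 51\right)^{2} = \left(\left(4 + i \sqrt{2}\right) 6 \left(5 + i \sqrt{10}\right)^{2} + 51\right)^{2} = \left(6 \left(5 + i \sqrt{10}\right)^{2} \left(4 + i \sqrt{2}\right) + 51\right)^{2} = \left(51 + 6 \left(5 + i \sqrt{10}\right)^{2} \left(4 + i \sqrt{2}\right)\right)^{2}$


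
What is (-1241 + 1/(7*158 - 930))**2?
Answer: 47705112225/30976 ≈ 1.5401e+6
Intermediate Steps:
(-1241 + 1/(7*158 - 930))**2 = (-1241 + 1/(1106 - 930))**2 = (-1241 + 1/176)**2 = (-218415/176)**2 = 47705112225/30976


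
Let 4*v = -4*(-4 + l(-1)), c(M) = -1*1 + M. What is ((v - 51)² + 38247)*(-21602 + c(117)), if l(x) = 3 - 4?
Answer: -867239418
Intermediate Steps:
l(x) = -1
c(M) = -1 + M
v = 5 (v = (-4*(-4 - 1))/4 = (-4*(-5))/4 = (¼)*20 = 5)
((v - 51)² + 38247)*(-21602 + c(117)) = ((5 - 51)² + 38247)*(-21602 + (-1 + 117)) = ((-46)² + 38247)*(-21602 + 116) = (2116 + 38247)*(-21486) = 40363*(-21486) = -867239418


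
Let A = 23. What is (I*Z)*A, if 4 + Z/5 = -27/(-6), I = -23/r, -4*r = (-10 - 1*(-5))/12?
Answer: -12696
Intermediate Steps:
r = 5/48 (r = -(-10 - 1*(-5))/(4*12) = -(-10 + 5)/(4*12) = -(-5)/(4*12) = -1/4*(-5/12) = 5/48 ≈ 0.10417)
I = -1104/5 (I = -23/5/48 = -23*48/5 = -1104/5 ≈ -220.80)
Z = 5/2 (Z = -20 + 5*(-27/(-6)) = -20 + 5*(-27*(-1/6)) = -20 + 5*(9/2) = -20 + 45/2 = 5/2 ≈ 2.5000)
(I*Z)*A = -1104/5*5/2*23 = -552*23 = -12696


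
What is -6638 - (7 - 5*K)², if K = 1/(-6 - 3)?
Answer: -542302/81 ≈ -6695.1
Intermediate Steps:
K = -⅑ (K = 1/(-9) = -⅑ ≈ -0.11111)
-6638 - (7 - 5*K)² = -6638 - (7 - 5*(-⅑))² = -6638 - (7 + 5/9)² = -6638 - (68/9)² = -6638 - 1*4624/81 = -6638 - 4624/81 = -542302/81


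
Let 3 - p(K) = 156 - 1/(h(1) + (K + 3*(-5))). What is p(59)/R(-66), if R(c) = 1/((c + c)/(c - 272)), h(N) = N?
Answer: -151448/2535 ≈ -59.743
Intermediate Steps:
R(c) = (-272 + c)/(2*c) (R(c) = 1/((2*c)/(-272 + c)) = 1/(2*c/(-272 + c)) = (-272 + c)/(2*c))
p(K) = -153 + 1/(-14 + K) (p(K) = 3 - (156 - 1/(1 + (K + 3*(-5)))) = 3 - (156 - 1/(1 + (K - 15))) = 3 - (156 - 1/(1 + (-15 + K))) = 3 - (156 - 1/(-14 + K)) = 3 + (-156 + 1/(-14 + K)) = -153 + 1/(-14 + K))
p(59)/R(-66) = ((2143 - 153*59)/(-14 + 59))/(((1/2)*(-272 - 66)/(-66))) = ((2143 - 9027)/45)/(((1/2)*(-1/66)*(-338))) = ((1/45)*(-6884))/(169/66) = -6884/45*66/169 = -151448/2535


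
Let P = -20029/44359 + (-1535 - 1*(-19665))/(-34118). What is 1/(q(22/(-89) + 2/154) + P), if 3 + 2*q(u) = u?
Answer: -15118960351/39309502560 ≈ -0.38461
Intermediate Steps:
q(u) = -3/2 + u/2
P = -106255578/108102883 (P = -20029*1/44359 + (-1535 + 19665)*(-1/34118) = -20029/44359 + 18130*(-1/34118) = -20029/44359 - 1295/2437 = -106255578/108102883 ≈ -0.98291)
1/(q(22/(-89) + 2/154) + P) = 1/((-3/2 + (22/(-89) + 2/154)/2) - 106255578/108102883) = 1/((-3/2 + (22*(-1/89) + 2*(1/154))/2) - 106255578/108102883) = 1/((-3/2 + (-22/89 + 1/77)/2) - 106255578/108102883) = 1/((-3/2 + (½)*(-1605/6853)) - 106255578/108102883) = 1/((-3/2 - 1605/13706) - 106255578/108102883) = 1/(-11082/6853 - 106255578/108102883) = 1/(-39309502560/15118960351) = -15118960351/39309502560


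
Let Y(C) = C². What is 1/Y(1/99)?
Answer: 9801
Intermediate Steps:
1/Y(1/99) = 1/((1/99)²) = 1/(1/9801) = 9801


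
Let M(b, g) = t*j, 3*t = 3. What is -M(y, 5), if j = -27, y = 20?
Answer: 27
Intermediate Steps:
t = 1 (t = (1/3)*3 = 1)
M(b, g) = -27 (M(b, g) = 1*(-27) = -27)
-M(y, 5) = -1*(-27) = 27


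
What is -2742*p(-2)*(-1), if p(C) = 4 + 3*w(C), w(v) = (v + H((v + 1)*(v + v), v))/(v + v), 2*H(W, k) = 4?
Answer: 10968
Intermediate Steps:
H(W, k) = 2 (H(W, k) = (1/2)*4 = 2)
w(v) = (2 + v)/(2*v) (w(v) = (v + 2)/(v + v) = (2 + v)/((2*v)) = (2 + v)*(1/(2*v)) = (2 + v)/(2*v))
p(C) = 4 + 3*(2 + C)/(2*C) (p(C) = 4 + 3*((2 + C)/(2*C)) = 4 + 3*(2 + C)/(2*C))
-2742*p(-2)*(-1) = -2742*(11/2 + 3/(-2))*(-1) = -2742*(11/2 + 3*(-1/2))*(-1) = -2742*(11/2 - 3/2)*(-1) = -10968*(-1) = -2742*(-4) = 10968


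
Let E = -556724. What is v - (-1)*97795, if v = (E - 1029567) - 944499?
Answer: -2432995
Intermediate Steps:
v = -2530790 (v = (-556724 - 1029567) - 944499 = -1586291 - 944499 = -2530790)
v - (-1)*97795 = -2530790 - (-1)*97795 = -2530790 - 1*(-97795) = -2530790 + 97795 = -2432995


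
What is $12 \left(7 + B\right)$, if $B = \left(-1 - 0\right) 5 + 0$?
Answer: $24$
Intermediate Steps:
$B = -5$ ($B = \left(-1 + 0\right) 5 + 0 = \left(-1\right) 5 + 0 = -5 + 0 = -5$)
$12 \left(7 + B\right) = 12 \left(7 - 5\right) = 12 \cdot 2 = 24$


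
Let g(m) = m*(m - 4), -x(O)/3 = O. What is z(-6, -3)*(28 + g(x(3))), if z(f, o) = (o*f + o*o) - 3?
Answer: 3480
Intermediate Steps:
z(f, o) = -3 + o² + f*o (z(f, o) = (f*o + o²) - 3 = (o² + f*o) - 3 = -3 + o² + f*o)
x(O) = -3*O
g(m) = m*(-4 + m)
z(-6, -3)*(28 + g(x(3))) = (-3 + (-3)² - 6*(-3))*(28 + (-3*3)*(-4 - 3*3)) = (-3 + 9 + 18)*(28 - 9*(-4 - 9)) = 24*(28 - 9*(-13)) = 24*(28 + 117) = 24*145 = 3480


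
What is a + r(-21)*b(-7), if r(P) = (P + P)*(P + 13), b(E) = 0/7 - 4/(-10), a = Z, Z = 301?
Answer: 2177/5 ≈ 435.40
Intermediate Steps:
a = 301
b(E) = ⅖ (b(E) = 0*(⅐) - 4*(-⅒) = 0 + ⅖ = ⅖)
r(P) = 2*P*(13 + P) (r(P) = (2*P)*(13 + P) = 2*P*(13 + P))
a + r(-21)*b(-7) = 301 + (2*(-21)*(13 - 21))*(⅖) = 301 + (2*(-21)*(-8))*(⅖) = 301 + 336*(⅖) = 301 + 672/5 = 2177/5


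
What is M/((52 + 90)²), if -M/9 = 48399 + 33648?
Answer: -738423/20164 ≈ -36.621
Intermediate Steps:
M = -738423 (M = -9*(48399 + 33648) = -9*82047 = -738423)
M/((52 + 90)²) = -738423/(52 + 90)² = -738423/(142²) = -738423/20164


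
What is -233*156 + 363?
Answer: -35985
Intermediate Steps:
-233*156 + 363 = -36348 + 363 = -35985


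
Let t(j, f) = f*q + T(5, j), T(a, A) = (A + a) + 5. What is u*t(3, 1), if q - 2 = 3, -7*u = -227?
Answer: 4086/7 ≈ 583.71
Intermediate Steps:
u = 227/7 (u = -⅐*(-227) = 227/7 ≈ 32.429)
q = 5 (q = 2 + 3 = 5)
T(a, A) = 5 + A + a
t(j, f) = 10 + j + 5*f (t(j, f) = f*5 + (5 + j + 5) = 5*f + (10 + j) = 10 + j + 5*f)
u*t(3, 1) = 227*(10 + 3 + 5*1)/7 = 227*(10 + 3 + 5)/7 = (227/7)*18 = 4086/7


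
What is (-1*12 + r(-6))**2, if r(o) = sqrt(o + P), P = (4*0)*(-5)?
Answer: (12 - I*sqrt(6))**2 ≈ 138.0 - 58.788*I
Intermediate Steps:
P = 0 (P = 0*(-5) = 0)
r(o) = sqrt(o) (r(o) = sqrt(o + 0) = sqrt(o))
(-1*12 + r(-6))**2 = (-1*12 + sqrt(-6))**2 = (-12 + I*sqrt(6))**2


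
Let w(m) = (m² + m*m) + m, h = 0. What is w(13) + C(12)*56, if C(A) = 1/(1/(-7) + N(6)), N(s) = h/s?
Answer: -41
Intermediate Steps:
N(s) = 0 (N(s) = 0/s = 0)
C(A) = -7 (C(A) = 1/(1/(-7) + 0) = 1/(-⅐ + 0) = 1/(-⅐) = -7)
w(m) = m + 2*m² (w(m) = (m² + m²) + m = 2*m² + m = m + 2*m²)
w(13) + C(12)*56 = 13*(1 + 2*13) - 7*56 = 13*(1 + 26) - 392 = 13*27 - 392 = 351 - 392 = -41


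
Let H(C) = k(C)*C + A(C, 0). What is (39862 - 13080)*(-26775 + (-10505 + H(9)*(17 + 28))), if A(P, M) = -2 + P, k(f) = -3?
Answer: -1022536760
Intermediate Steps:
H(C) = -2 - 2*C (H(C) = -3*C + (-2 + C) = -2 - 2*C)
(39862 - 13080)*(-26775 + (-10505 + H(9)*(17 + 28))) = (39862 - 13080)*(-26775 + (-10505 + (-2 - 2*9)*(17 + 28))) = 26782*(-26775 + (-10505 + (-2 - 18)*45)) = 26782*(-26775 + (-10505 - 20*45)) = 26782*(-26775 + (-10505 - 900)) = 26782*(-26775 - 11405) = 26782*(-38180) = -1022536760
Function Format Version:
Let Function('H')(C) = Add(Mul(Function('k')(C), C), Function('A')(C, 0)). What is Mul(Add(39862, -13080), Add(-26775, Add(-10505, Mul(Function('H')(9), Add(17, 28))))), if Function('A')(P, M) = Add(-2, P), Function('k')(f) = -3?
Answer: -1022536760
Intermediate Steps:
Function('H')(C) = Add(-2, Mul(-2, C)) (Function('H')(C) = Add(Mul(-3, C), Add(-2, C)) = Add(-2, Mul(-2, C)))
Mul(Add(39862, -13080), Add(-26775, Add(-10505, Mul(Function('H')(9), Add(17, 28))))) = Mul(Add(39862, -13080), Add(-26775, Add(-10505, Mul(Add(-2, Mul(-2, 9)), Add(17, 28))))) = Mul(26782, Add(-26775, Add(-10505, Mul(Add(-2, -18), 45)))) = Mul(26782, Add(-26775, Add(-10505, Mul(-20, 45)))) = Mul(26782, Add(-26775, Add(-10505, -900))) = Mul(26782, Add(-26775, -11405)) = Mul(26782, -38180) = -1022536760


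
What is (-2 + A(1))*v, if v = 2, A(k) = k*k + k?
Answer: 0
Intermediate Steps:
A(k) = k + k**2 (A(k) = k**2 + k = k + k**2)
(-2 + A(1))*v = (-2 + 1*(1 + 1))*2 = (-2 + 1*2)*2 = (-2 + 2)*2 = 0*2 = 0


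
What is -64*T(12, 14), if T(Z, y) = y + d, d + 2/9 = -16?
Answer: 1280/9 ≈ 142.22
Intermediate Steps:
d = -146/9 (d = -2/9 - 16 = -146/9 ≈ -16.222)
T(Z, y) = -146/9 + y (T(Z, y) = y - 146/9 = -146/9 + y)
-64*T(12, 14) = -64*(-146/9 + 14) = -64*(-20/9) = 1280/9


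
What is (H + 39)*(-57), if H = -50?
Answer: 627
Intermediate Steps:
(H + 39)*(-57) = (-50 + 39)*(-57) = -11*(-57) = 627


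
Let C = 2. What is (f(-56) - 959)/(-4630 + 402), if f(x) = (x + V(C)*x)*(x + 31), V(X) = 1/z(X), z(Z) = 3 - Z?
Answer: -263/604 ≈ -0.43543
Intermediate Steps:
V(X) = 1/(3 - X)
f(x) = 2*x*(31 + x) (f(x) = (x + (-1/(-3 + 2))*x)*(x + 31) = (x + (-1/(-1))*x)*(31 + x) = (x + (-1*(-1))*x)*(31 + x) = (x + 1*x)*(31 + x) = (x + x)*(31 + x) = (2*x)*(31 + x) = 2*x*(31 + x))
(f(-56) - 959)/(-4630 + 402) = (2*(-56)*(31 - 56) - 959)/(-4630 + 402) = (2*(-56)*(-25) - 959)/(-4228) = (2800 - 959)*(-1/4228) = 1841*(-1/4228) = -263/604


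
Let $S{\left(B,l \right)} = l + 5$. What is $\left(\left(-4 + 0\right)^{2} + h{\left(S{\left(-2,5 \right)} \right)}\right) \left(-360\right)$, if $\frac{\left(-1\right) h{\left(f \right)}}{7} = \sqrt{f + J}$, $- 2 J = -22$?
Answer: $-5760 + 2520 \sqrt{21} \approx 5788.1$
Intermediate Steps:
$J = 11$ ($J = \left(- \frac{1}{2}\right) \left(-22\right) = 11$)
$S{\left(B,l \right)} = 5 + l$
$h{\left(f \right)} = - 7 \sqrt{11 + f}$ ($h{\left(f \right)} = - 7 \sqrt{f + 11} = - 7 \sqrt{11 + f}$)
$\left(\left(-4 + 0\right)^{2} + h{\left(S{\left(-2,5 \right)} \right)}\right) \left(-360\right) = \left(\left(-4 + 0\right)^{2} - 7 \sqrt{11 + \left(5 + 5\right)}\right) \left(-360\right) = \left(\left(-4\right)^{2} - 7 \sqrt{11 + 10}\right) \left(-360\right) = \left(16 - 7 \sqrt{21}\right) \left(-360\right) = -5760 + 2520 \sqrt{21}$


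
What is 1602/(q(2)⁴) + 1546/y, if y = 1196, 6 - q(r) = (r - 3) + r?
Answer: 1441121/373750 ≈ 3.8558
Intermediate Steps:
q(r) = 9 - 2*r (q(r) = 6 - ((r - 3) + r) = 6 - ((-3 + r) + r) = 6 - (-3 + 2*r) = 6 + (3 - 2*r) = 9 - 2*r)
1602/(q(2)⁴) + 1546/y = 1602/((9 - 2*2)⁴) + 1546/1196 = 1602/((9 - 4)⁴) + 1546*(1/1196) = 1602/(5⁴) + 773/598 = 1602/625 + 773/598 = 1441121/373750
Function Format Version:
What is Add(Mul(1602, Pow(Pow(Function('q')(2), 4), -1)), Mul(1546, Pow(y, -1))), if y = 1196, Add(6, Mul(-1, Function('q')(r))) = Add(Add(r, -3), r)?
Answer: Rational(1441121, 373750) ≈ 3.8558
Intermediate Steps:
Function('q')(r) = Add(9, Mul(-2, r)) (Function('q')(r) = Add(6, Mul(-1, Add(Add(r, -3), r))) = Add(6, Mul(-1, Add(Add(-3, r), r))) = Add(6, Mul(-1, Add(-3, Mul(2, r)))) = Add(6, Add(3, Mul(-2, r))) = Add(9, Mul(-2, r)))
Add(Mul(1602, Pow(Pow(Function('q')(2), 4), -1)), Mul(1546, Pow(y, -1))) = Add(Mul(1602, Pow(Pow(Add(9, Mul(-2, 2)), 4), -1)), Mul(1546, Pow(1196, -1))) = Add(Mul(1602, Pow(Pow(Add(9, -4), 4), -1)), Mul(1546, Rational(1, 1196))) = Add(Mul(1602, Pow(Pow(5, 4), -1)), Rational(773, 598)) = Add(Mul(1602, Pow(625, -1)), Rational(773, 598)) = Add(Mul(1602, Rational(1, 625)), Rational(773, 598)) = Add(Rational(1602, 625), Rational(773, 598)) = Rational(1441121, 373750)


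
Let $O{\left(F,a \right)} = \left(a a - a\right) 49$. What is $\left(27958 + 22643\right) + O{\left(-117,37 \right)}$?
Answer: $115869$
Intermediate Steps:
$O{\left(F,a \right)} = - 49 a + 49 a^{2}$ ($O{\left(F,a \right)} = \left(a^{2} - a\right) 49 = - 49 a + 49 a^{2}$)
$\left(27958 + 22643\right) + O{\left(-117,37 \right)} = \left(27958 + 22643\right) + 49 \cdot 37 \left(-1 + 37\right) = 50601 + 49 \cdot 37 \cdot 36 = 50601 + 65268 = 115869$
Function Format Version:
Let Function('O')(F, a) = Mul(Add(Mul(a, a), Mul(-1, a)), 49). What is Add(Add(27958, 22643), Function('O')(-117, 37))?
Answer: 115869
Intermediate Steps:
Function('O')(F, a) = Add(Mul(-49, a), Mul(49, Pow(a, 2))) (Function('O')(F, a) = Mul(Add(Pow(a, 2), Mul(-1, a)), 49) = Add(Mul(-49, a), Mul(49, Pow(a, 2))))
Add(Add(27958, 22643), Function('O')(-117, 37)) = Add(Add(27958, 22643), Mul(49, 37, Add(-1, 37))) = Add(50601, Mul(49, 37, 36)) = Add(50601, 65268) = 115869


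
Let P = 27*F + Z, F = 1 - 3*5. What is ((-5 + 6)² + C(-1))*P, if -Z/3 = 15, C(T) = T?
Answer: 0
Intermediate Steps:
F = -14 (F = 1 - 15 = -14)
Z = -45 (Z = -3*15 = -45)
P = -423 (P = 27*(-14) - 45 = -378 - 45 = -423)
((-5 + 6)² + C(-1))*P = ((-5 + 6)² - 1)*(-423) = (1² - 1)*(-423) = (1 - 1)*(-423) = 0*(-423) = 0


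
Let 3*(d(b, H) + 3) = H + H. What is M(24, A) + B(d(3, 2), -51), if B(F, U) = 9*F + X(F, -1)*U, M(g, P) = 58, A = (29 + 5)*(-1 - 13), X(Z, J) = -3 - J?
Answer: 145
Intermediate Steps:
d(b, H) = -3 + 2*H/3 (d(b, H) = -3 + (H + H)/3 = -3 + (2*H)/3 = -3 + 2*H/3)
A = -476 (A = 34*(-14) = -476)
B(F, U) = -2*U + 9*F (B(F, U) = 9*F + (-3 - 1*(-1))*U = 9*F + (-3 + 1)*U = 9*F - 2*U = -2*U + 9*F)
M(24, A) + B(d(3, 2), -51) = 58 + (-2*(-51) + 9*(-3 + (⅔)*2)) = 58 + (102 + 9*(-3 + 4/3)) = 58 + (102 + 9*(-5/3)) = 58 + (102 - 15) = 58 + 87 = 145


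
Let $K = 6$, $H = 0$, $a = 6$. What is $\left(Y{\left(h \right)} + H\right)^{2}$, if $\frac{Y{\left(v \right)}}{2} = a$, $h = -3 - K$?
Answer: $144$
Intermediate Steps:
$h = -9$ ($h = -3 - 6 = -9$)
$Y{\left(v \right)} = 12$ ($Y{\left(v \right)} = 2 \cdot 6 = 12$)
$\left(Y{\left(h \right)} + H\right)^{2} = \left(12 + 0\right)^{2} = 12^{2} = 144$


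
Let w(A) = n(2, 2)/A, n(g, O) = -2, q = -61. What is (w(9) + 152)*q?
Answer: -83326/9 ≈ -9258.4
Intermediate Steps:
w(A) = -2/A
(w(9) + 152)*q = (-2/9 + 152)*(-61) = (1366/9)*(-61) = -83326/9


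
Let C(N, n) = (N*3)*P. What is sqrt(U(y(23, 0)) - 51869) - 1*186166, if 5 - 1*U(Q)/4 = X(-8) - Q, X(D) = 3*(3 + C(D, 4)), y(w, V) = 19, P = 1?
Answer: -186166 + I*sqrt(51521) ≈ -1.8617e+5 + 226.98*I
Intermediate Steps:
C(N, n) = 3*N (C(N, n) = (N*3)*1 = (3*N)*1 = 3*N)
X(D) = 9 + 9*D (X(D) = 3*(3 + 3*D) = 9 + 9*D)
U(Q) = 272 + 4*Q (U(Q) = 20 - 4*((9 + 9*(-8)) - Q) = 20 - 4*((9 - 72) - Q) = 20 - 4*(-63 - Q) = 20 + (252 + 4*Q) = 272 + 4*Q)
sqrt(U(y(23, 0)) - 51869) - 1*186166 = sqrt((272 + 4*19) - 51869) - 1*186166 = sqrt((272 + 76) - 51869) - 186166 = sqrt(348 - 51869) - 186166 = sqrt(-51521) - 186166 = I*sqrt(51521) - 186166 = -186166 + I*sqrt(51521)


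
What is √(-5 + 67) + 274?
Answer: 274 + √62 ≈ 281.87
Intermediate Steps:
√(-5 + 67) + 274 = √62 + 274 = 274 + √62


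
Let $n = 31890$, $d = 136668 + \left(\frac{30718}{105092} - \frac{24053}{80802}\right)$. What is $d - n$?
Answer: $\frac{1659957848317}{15842619} \approx 1.0478 \cdot 10^{5}$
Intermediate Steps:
$d = \frac{2165178968227}{15842619}$ ($d = 136668 + \left(30718 \cdot \frac{1}{105092} - \frac{359}{1206}\right) = 136668 + \left(\frac{15359}{52546} - \frac{359}{1206}\right) = 136668 - \frac{85265}{15842619} = \frac{2165178968227}{15842619} \approx 1.3667 \cdot 10^{5}$)
$d - n = \frac{2165178968227}{15842619} - 31890 = \frac{1659957848317}{15842619}$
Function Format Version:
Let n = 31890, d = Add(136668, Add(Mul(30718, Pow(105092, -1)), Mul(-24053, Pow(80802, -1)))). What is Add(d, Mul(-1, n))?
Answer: Rational(1659957848317, 15842619) ≈ 1.0478e+5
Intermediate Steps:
d = Rational(2165178968227, 15842619) (d = Add(136668, Add(Mul(30718, Rational(1, 105092)), Mul(-24053, Rational(1, 80802)))) = Add(136668, Add(Rational(15359, 52546), Rational(-359, 1206))) = Add(136668, Rational(-85265, 15842619)) = Rational(2165178968227, 15842619) ≈ 1.3667e+5)
Add(d, Mul(-1, n)) = Add(Rational(2165178968227, 15842619), Mul(-1, 31890)) = Add(Rational(2165178968227, 15842619), -31890) = Rational(1659957848317, 15842619)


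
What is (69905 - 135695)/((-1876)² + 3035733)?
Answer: -65790/6555109 ≈ -0.010036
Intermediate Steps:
(69905 - 135695)/((-1876)² + 3035733) = -65790/(3519376 + 3035733) = -65790/6555109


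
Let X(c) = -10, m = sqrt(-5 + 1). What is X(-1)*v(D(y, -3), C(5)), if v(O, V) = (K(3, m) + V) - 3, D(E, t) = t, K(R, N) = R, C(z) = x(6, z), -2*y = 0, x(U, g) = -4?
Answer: 40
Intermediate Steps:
m = 2*I (m = sqrt(-4) = 2*I ≈ 2.0*I)
y = 0 (y = -1/2*0 = 0)
C(z) = -4
v(O, V) = V (v(O, V) = (3 + V) - 3 = V)
X(-1)*v(D(y, -3), C(5)) = -10*(-4) = 40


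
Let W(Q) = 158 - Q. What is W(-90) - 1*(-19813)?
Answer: 20061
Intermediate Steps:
W(-90) - 1*(-19813) = (158 - 1*(-90)) - 1*(-19813) = (158 + 90) + 19813 = 248 + 19813 = 20061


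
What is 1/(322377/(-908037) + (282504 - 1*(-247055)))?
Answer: 302679/160286281102 ≈ 1.8884e-6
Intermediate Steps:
1/(322377/(-908037) + (282504 - 1*(-247055))) = 1/(322377*(-1/908037) + (282504 + 247055)) = 1/(-107459/302679 + 529559) = 1/(160286281102/302679) = 302679/160286281102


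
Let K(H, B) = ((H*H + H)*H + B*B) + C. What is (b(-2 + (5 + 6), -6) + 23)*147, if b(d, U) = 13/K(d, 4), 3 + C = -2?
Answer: 2777712/821 ≈ 3383.3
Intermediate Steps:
C = -5 (C = -3 - 2 = -5)
K(H, B) = -5 + B² + H*(H + H²) (K(H, B) = ((H*H + H)*H + B*B) - 5 = ((H² + H)*H + B²) - 5 = ((H + H²)*H + B²) - 5 = (H*(H + H²) + B²) - 5 = (B² + H*(H + H²)) - 5 = -5 + B² + H*(H + H²))
b(d, U) = 13/(11 + d² + d³) (b(d, U) = 13/(-5 + 4² + d² + d³) = 13/(-5 + 16 + d² + d³) = 13/(11 + d² + d³))
(b(-2 + (5 + 6), -6) + 23)*147 = (13/(11 + (-2 + (5 + 6))² + (-2 + (5 + 6))³) + 23)*147 = (13/(11 + (-2 + 11)² + (-2 + 11)³) + 23)*147 = (13/(11 + 9² + 9³) + 23)*147 = (13/(11 + 81 + 729) + 23)*147 = (13/821 + 23)*147 = (18896/821)*147 = 2777712/821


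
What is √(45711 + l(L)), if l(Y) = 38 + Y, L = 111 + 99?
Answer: √45959 ≈ 214.38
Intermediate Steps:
L = 210
√(45711 + l(L)) = √(45711 + (38 + 210)) = √(45711 + 248) = √45959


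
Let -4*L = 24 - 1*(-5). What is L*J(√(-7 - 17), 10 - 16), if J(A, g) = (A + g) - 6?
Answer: 87 - 29*I*√6/2 ≈ 87.0 - 35.518*I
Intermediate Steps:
L = -29/4 (L = -(24 - 1*(-5))/4 = -(24 + 5)/4 = -¼*29 = -29/4 ≈ -7.2500)
J(A, g) = -6 + A + g
L*J(√(-7 - 17), 10 - 16) = -29*(-6 + √(-7 - 17) + (10 - 16))/4 = -29*(-6 + √(-24) - 6)/4 = -29*(-6 + 2*I*√6 - 6)/4 = -29*(-12 + 2*I*√6)/4 = 87 - 29*I*√6/2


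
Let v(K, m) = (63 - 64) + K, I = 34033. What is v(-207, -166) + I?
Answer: 33825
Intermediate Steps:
v(K, m) = -1 + K
v(-207, -166) + I = (-1 - 207) + 34033 = -208 + 34033 = 33825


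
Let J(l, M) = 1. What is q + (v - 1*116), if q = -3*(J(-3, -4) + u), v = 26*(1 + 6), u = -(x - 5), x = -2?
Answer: 42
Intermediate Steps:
u = 7 (u = -(-2 - 5) = -1*(-7) = 7)
v = 182 (v = 26*7 = 182)
q = -24 (q = -3*(1 + 7) = -3*8 = -24)
q + (v - 1*116) = -24 + (182 - 1*116) = -24 + (182 - 116) = -24 + 66 = 42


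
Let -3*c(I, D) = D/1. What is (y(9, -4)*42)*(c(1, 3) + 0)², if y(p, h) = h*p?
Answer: -1512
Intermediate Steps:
c(I, D) = -D/3 (c(I, D) = -D/(3*1) = -D/3)
(y(9, -4)*42)*(c(1, 3) + 0)² = (-4*9*42)*(-⅓*3 + 0)² = (-36*42)*(-1 + 0)² = -1512*(-1)² = -1512*1 = -1512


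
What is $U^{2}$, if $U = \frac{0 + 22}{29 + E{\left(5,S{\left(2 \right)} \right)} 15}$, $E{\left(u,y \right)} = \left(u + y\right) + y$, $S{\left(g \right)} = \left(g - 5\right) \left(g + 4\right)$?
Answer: $\frac{121}{47524} \approx 0.0025461$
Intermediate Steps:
$S{\left(g \right)} = \left(-5 + g\right) \left(4 + g\right)$
$E{\left(u,y \right)} = u + 2 y$
$U = - \frac{11}{218}$ ($U = \frac{0 + 22}{29 + \left(5 + 2 \left(-20 + 2^{2} - 2\right)\right) 15} = \frac{22}{29 + \left(5 + 2 \left(-20 + 4 - 2\right)\right) 15} = \frac{22}{29 + \left(5 + 2 \left(-18\right)\right) 15} = \frac{22}{29 + \left(5 - 36\right) 15} = \frac{22}{29 - 465} = \frac{22}{-436} = 22 \left(- \frac{1}{436}\right) = - \frac{11}{218} \approx -0.050459$)
$U^{2} = \left(- \frac{11}{218}\right)^{2} = \frac{121}{47524}$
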